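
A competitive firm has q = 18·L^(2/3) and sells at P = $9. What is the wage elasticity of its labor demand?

MP_L = (2/3)·18·L^(-1/3), so P·MP_L = w gives 108·L^(-1/3) = w.
Solving, L(w) = (108/w)^(3). This is a constant-elasticity form: L ∝ w^(−3), so ε = −3.

ε = -3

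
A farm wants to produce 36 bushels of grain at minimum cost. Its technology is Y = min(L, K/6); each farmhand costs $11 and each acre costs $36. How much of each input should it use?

With a fixed-proportions technology, the cost-minimizing bundle uses no slack in either input: L = K/6 = Y.
So L = 36 and K = 6·36 = 216.

L* = 36, K* = 216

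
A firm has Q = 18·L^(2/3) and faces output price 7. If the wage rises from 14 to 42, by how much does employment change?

From P·MP_L = w with MP_L = 12·L^(-1/3), the labor demand is L(w) = (84/w)^(3).
At w = 14: L = 216. At w = 42: L = 8.
ΔL = 8 − 216 = -208.

ΔL = -208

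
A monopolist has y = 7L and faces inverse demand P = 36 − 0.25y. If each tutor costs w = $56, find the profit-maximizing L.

L* = 8

Marginal revenue from the inverse demand is MR = 36 − 0.5y.
The marginal product is MP_L = 7.
A monopolist hires until marginal revenue product equals the wage: MR·MP_L = w.
(36 − 3.5L)·7 = 56, so L = 8.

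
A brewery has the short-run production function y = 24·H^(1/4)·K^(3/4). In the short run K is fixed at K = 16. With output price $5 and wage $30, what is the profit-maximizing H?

H* = 16

With K = 16, MP_H = (1/4)·24·H^(-3/4)·16^(3/4) = 48·H^(-3/4).
Profit maximization for a price taker requires P·MP_H = w: 5·48·H^(-3/4) = 30.
So H^(-3/4) = 0.125, which gives H = 16.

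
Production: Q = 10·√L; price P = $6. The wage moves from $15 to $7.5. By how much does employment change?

From P·MP_L = w with MP_L = 5·L^(-1/2), the labor demand is L(w) = (30/w)^(2).
At w = 15: L = 4. At w = 7.5: L = 16.
ΔL = 16 − 4 = 12.

ΔL = 12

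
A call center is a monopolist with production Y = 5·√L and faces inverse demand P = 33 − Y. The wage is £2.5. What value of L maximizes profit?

L* = 9

Marginal revenue from the inverse demand is MR = 33 − 2Y.
The marginal product is MP_L = 2.5·L^(-1/2).
A monopolist hires until marginal revenue product equals the wage: MR·MP_L = w.
At L, Y = 5·√L. Substituting and solving: (33 − 10·√L)·2.5·L^(-1/2) = 2.5 gives L = 9.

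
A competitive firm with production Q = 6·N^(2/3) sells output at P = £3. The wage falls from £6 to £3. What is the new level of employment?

From P·MP_N = w with MP_N = 4·N^(-1/3), the labor demand is N(w) = (12/w)^(3).
At w = 6: N = 8. At w = 3: N = 64.

N* = 64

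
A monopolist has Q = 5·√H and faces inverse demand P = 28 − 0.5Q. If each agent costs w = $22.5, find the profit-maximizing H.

Marginal revenue from the inverse demand is MR = 28 − Q.
The marginal product is MP_H = 2.5·H^(-1/2).
A monopolist hires until marginal revenue product equals the wage: MR·MP_H = w.
At H, Q = 5·√H. Substituting and solving: (28 − 5·√H)·2.5·H^(-1/2) = 22.5 gives H = 4.

H* = 4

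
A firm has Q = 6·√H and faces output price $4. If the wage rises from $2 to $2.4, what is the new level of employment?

H* = 25

From P·MP_H = w with MP_H = 3·H^(-1/2), the labor demand is H(w) = (12/w)^(2).
At w = 2: H = 36. At w = 2.4: H = 25.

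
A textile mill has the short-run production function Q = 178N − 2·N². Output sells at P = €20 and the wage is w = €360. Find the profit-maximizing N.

N* = 40

The marginal product of N is MP_N = 178 − 4N.
A price-taking firm hires until the value of the marginal product equals the wage: P·MP_N = w, so 20·(178 − 4N) = 360.
Then 178 − 4N = 18, giving N = 40.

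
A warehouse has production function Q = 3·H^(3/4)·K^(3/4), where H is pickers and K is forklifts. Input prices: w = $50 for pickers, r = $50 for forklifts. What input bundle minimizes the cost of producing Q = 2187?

Cost minimization requires the marginal rate of technical substitution to equal the input-price ratio: MP_H/MP_K = w/r.
Here MP_H/MP_K = (3/4)·(K/H)/(3/4) = (K/H). Setting this equal to 50/50 = 1 gives K = H.
Substituting into Q = 2187: 3·H^(3/4)·(H)^(3/4) = 2187.
Solving, H = 81 and K = 81.

H* = 81, K* = 81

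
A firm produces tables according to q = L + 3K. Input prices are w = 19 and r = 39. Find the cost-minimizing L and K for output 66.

L* = 0, K* = 22

The inputs are perfect substitutes, so the firm uses whichever has the lower cost per unit of output.
Cost per unit of output via L is 19; via K it is 13. K is cheaper.
Producing q = 66 with K alone: L = 0, K = 22.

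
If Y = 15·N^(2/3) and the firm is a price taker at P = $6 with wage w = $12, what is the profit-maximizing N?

MP_N = (2/3)·15·N^(-1/3) = 10·N^(-1/3).
Profit maximization for a price taker requires P·MP_N = w: 6·10·N^(-1/3) = 12.
So N^(-1/3) = 0.2, which gives N = 125.

N* = 125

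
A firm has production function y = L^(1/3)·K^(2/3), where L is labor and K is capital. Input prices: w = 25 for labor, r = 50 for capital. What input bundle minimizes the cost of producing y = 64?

L* = 64, K* = 64

Cost minimization requires the marginal rate of technical substitution to equal the input-price ratio: MP_L/MP_K = w/r.
Here MP_L/MP_K = (1/3)·(K/L)/(2/3) = 0.5·(K/L). Setting this equal to 25/50 = 0.5 gives K = L.
Substituting into y = 64: L^(1/3)·(L)^(2/3) = 64.
Solving, L = 64 and K = 64.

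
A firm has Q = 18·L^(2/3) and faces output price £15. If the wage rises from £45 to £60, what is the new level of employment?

From P·MP_L = w with MP_L = 12·L^(-1/3), the labor demand is L(w) = (180/w)^(3).
At w = 45: L = 64. At w = 60: L = 27.

L* = 27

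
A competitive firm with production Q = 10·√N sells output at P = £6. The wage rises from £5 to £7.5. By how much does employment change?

From P·MP_N = w with MP_N = 5·N^(-1/2), the labor demand is N(w) = (30/w)^(2).
At w = 5: N = 36. At w = 7.5: N = 16.
ΔN = 16 − 36 = -20.

ΔN = -20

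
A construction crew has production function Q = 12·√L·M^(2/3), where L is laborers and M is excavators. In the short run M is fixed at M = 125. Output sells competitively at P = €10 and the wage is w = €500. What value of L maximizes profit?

With M = 125, MP_L = (1/2)·12·L^(-1/2)·125^(2/3) = 150·L^(-1/2).
Profit maximization for a price taker requires P·MP_L = w: 10·150·L^(-1/2) = 500.
So L^(-1/2) = 1/3, which gives L = 9.

L* = 9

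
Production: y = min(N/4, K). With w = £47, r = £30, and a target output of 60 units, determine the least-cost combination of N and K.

N* = 240, K* = 60

With a fixed-proportions technology, the cost-minimizing bundle uses no slack in either input: N/4 = K = y.
So N = 4·60 = 240 and K = 60.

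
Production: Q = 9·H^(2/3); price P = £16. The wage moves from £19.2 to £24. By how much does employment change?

ΔH = -61

From P·MP_H = w with MP_H = 6·H^(-1/3), the labor demand is H(w) = (96/w)^(3).
At w = 19.2: H = 125. At w = 24: H = 64.
ΔH = 64 − 125 = -61.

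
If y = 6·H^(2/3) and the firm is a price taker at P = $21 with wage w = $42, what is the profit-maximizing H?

H* = 8

MP_H = (2/3)·6·H^(-1/3) = 4·H^(-1/3).
Profit maximization for a price taker requires P·MP_H = w: 21·4·H^(-1/3) = 42.
So H^(-1/3) = 0.5, which gives H = 8.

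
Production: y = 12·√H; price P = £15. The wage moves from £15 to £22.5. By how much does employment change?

ΔH = -20

From P·MP_H = w with MP_H = 6·H^(-1/2), the labor demand is H(w) = (90/w)^(2).
At w = 15: H = 36. At w = 22.5: H = 16.
ΔH = 16 − 36 = -20.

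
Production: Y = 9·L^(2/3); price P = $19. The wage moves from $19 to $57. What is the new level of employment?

From P·MP_L = w with MP_L = 6·L^(-1/3), the labor demand is L(w) = (114/w)^(3).
At w = 19: L = 216. At w = 57: L = 8.

L* = 8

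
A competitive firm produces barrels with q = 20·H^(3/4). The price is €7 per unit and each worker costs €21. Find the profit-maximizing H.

H* = 625

MP_H = (3/4)·20·H^(-1/4) = 15·H^(-1/4).
Profit maximization for a price taker requires P·MP_H = w: 7·15·H^(-1/4) = 21.
So H^(-1/4) = 0.2, which gives H = 625.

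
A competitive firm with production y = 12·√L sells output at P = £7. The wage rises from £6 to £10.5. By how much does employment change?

From P·MP_L = w with MP_L = 6·L^(-1/2), the labor demand is L(w) = (42/w)^(2).
At w = 6: L = 49. At w = 10.5: L = 16.
ΔL = 16 − 49 = -33.

ΔL = -33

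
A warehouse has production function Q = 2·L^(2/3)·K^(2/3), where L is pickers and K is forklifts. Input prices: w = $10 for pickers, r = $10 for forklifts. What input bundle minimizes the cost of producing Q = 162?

L* = 27, K* = 27

Cost minimization requires the marginal rate of technical substitution to equal the input-price ratio: MP_L/MP_K = w/r.
Here MP_L/MP_K = (2/3)·(K/L)/(2/3) = (K/L). Setting this equal to 10/10 = 1 gives K = L.
Substituting into Q = 162: 2·L^(2/3)·(L)^(2/3) = 162.
Solving, L = 27 and K = 27.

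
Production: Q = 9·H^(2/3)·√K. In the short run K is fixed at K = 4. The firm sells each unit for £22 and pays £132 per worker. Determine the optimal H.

With K = 4, MP_H = (2/3)·9·H^(-1/3)·4^(1/2) = 12·H^(-1/3).
Profit maximization for a price taker requires P·MP_H = w: 22·12·H^(-1/3) = 132.
So H^(-1/3) = 0.5, which gives H = 8.

H* = 8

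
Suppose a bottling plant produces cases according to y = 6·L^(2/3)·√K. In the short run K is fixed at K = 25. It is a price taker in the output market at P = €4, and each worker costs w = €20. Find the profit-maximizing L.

L* = 64

With K = 25, MP_L = (2/3)·6·L^(-1/3)·25^(1/2) = 20·L^(-1/3).
Profit maximization for a price taker requires P·MP_L = w: 4·20·L^(-1/3) = 20.
So L^(-1/3) = 0.25, which gives L = 64.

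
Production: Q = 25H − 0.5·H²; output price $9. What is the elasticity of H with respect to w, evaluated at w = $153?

ε = -2.125

From P·MP_H = w with MP_H = 25 − H, labor demand is H(w) = 25 − w/9.
dH/dw = −1/(9) = -1/9.
At w = 153, H = 8, so ε = (dH/dw)·(w/H) = (-1/9)·(153/8) = -2.125.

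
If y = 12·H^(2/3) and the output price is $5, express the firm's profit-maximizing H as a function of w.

H(w) = 64000/w³

MP_H = (2/3)·12·H^(-1/3) = 8·H^(-1/3).
Setting P·MP_H = w: 40·H^(-1/3) = w.
Solving for H: H^(-1/3) = w/40, so H = (40/w)^(3).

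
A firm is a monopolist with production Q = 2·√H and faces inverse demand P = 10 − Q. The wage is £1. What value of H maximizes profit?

Marginal revenue from the inverse demand is MR = 10 − 2Q.
The marginal product is MP_H = H^(-1/2).
A monopolist hires until marginal revenue product equals the wage: MR·MP_H = w.
At H, Q = 2·√H. Substituting and solving: (10 − 4·√H)·H^(-1/2) = 1 gives H = 4.

H* = 4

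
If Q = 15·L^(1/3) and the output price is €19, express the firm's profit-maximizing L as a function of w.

L(w) = (95/w)^(3/2)

MP_L = (1/3)·15·L^(-2/3) = 5·L^(-2/3).
Setting P·MP_L = w: 95·L^(-2/3) = w.
Solving for L: L^(-2/3) = w/95, so L = (95/w)^(3/2).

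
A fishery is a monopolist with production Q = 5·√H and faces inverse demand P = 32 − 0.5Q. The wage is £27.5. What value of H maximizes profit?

H* = 4

Marginal revenue from the inverse demand is MR = 32 − Q.
The marginal product is MP_H = 2.5·H^(-1/2).
A monopolist hires until marginal revenue product equals the wage: MR·MP_H = w.
At H, Q = 5·√H. Substituting and solving: (32 − 5·√H)·2.5·H^(-1/2) = 27.5 gives H = 4.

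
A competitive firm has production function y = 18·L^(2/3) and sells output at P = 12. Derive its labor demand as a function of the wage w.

L(w) = 2985984/w³

MP_L = (2/3)·18·L^(-1/3) = 12·L^(-1/3).
Setting P·MP_L = w: 144·L^(-1/3) = w.
Solving for L: L^(-1/3) = w/144, so L = (144/w)^(3).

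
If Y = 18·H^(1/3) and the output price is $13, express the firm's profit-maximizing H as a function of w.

MP_H = (1/3)·18·H^(-2/3) = 6·H^(-2/3).
Setting P·MP_H = w: 78·H^(-2/3) = w.
Solving for H: H^(-2/3) = w/78, so H = (78/w)^(3/2).

H(w) = (78/w)^(3/2)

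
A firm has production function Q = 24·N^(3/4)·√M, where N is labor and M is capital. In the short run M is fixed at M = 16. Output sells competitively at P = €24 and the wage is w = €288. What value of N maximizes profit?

With M = 16, MP_N = (3/4)·24·N^(-1/4)·16^(1/2) = 72·N^(-1/4).
Profit maximization for a price taker requires P·MP_N = w: 24·72·N^(-1/4) = 288.
So N^(-1/4) = 1/6, which gives N = 1296.

N* = 1296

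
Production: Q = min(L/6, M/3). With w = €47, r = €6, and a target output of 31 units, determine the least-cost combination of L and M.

With a fixed-proportions technology, the cost-minimizing bundle uses no slack in either input: L/6 = M/3 = Q.
So L = 6·31 = 186 and M = 3·31 = 93.

L* = 186, M* = 93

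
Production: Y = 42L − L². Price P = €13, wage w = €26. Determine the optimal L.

L* = 20

The marginal product of L is MP_L = 42 − 2L.
A price-taking firm hires until the value of the marginal product equals the wage: P·MP_L = w, so 13·(42 − 2L) = 26.
Then 42 − 2L = 2, giving L = 20.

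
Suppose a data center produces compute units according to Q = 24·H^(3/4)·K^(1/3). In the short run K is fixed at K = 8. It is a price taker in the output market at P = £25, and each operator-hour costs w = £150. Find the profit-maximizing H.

H* = 1296

With K = 8, MP_H = (3/4)·24·H^(-1/4)·8^(1/3) = 36·H^(-1/4).
Profit maximization for a price taker requires P·MP_H = w: 25·36·H^(-1/4) = 150.
So H^(-1/4) = 1/6, which gives H = 1296.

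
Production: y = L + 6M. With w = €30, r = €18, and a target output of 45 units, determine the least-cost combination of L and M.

L* = 0, M* = 7.5

The inputs are perfect substitutes, so the firm uses whichever has the lower cost per unit of output.
Cost per unit of output via L is 30; via M it is 3. M is cheaper.
Producing y = 45 with M alone: L = 0, M = 7.5.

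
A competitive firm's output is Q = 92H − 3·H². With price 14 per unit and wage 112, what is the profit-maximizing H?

The marginal product of H is MP_H = 92 − 6H.
A price-taking firm hires until the value of the marginal product equals the wage: P·MP_H = w, so 14·(92 − 6H) = 112.
Then 92 − 6H = 8, giving H = 14.

H* = 14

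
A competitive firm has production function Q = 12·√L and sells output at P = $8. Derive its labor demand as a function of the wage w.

L(w) = 2304/w²

MP_L = (1/2)·12·L^(-1/2) = 6·L^(-1/2).
Setting P·MP_L = w: 48·L^(-1/2) = w.
Solving for L: L^(-1/2) = w/48, so L = (48/w)^(2).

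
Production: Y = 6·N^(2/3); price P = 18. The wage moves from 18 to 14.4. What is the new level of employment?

From P·MP_N = w with MP_N = 4·N^(-1/3), the labor demand is N(w) = (72/w)^(3).
At w = 18: N = 64. At w = 14.4: N = 125.

N* = 125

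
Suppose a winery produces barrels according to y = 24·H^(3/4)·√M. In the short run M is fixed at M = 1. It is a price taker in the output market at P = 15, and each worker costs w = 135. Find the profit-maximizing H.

H* = 16

With M = 1, MP_H = (3/4)·24·H^(-1/4)·1^(1/2) = 18·H^(-1/4).
Profit maximization for a price taker requires P·MP_H = w: 15·18·H^(-1/4) = 135.
So H^(-1/4) = 0.5, which gives H = 16.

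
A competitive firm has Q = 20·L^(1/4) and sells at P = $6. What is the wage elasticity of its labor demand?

ε = -4/3

MP_L = (1/4)·20·L^(-3/4), so P·MP_L = w gives 30·L^(-3/4) = w.
Solving, L(w) = (30/w)^(4/3). This is a constant-elasticity form: L ∝ w^(−4/3), so ε = −4/3.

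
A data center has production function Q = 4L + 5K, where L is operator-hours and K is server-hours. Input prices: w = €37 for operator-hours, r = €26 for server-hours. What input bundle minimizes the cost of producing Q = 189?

L* = 0, K* = 37.8

The inputs are perfect substitutes, so the firm uses whichever has the lower cost per unit of output.
Cost per unit of output via L is w/4 = 9.25; via K it is r/5 = 5.2. K is cheaper.
Producing Q = 189 with K alone: L = 0, K = 37.8.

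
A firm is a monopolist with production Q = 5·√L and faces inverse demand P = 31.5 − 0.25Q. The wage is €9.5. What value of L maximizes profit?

Marginal revenue from the inverse demand is MR = 31.5 − 0.5Q.
The marginal product is MP_L = 2.5·L^(-1/2).
A monopolist hires until marginal revenue product equals the wage: MR·MP_L = w.
At L, Q = 5·√L. Substituting and solving: (31.5 − 2.5·√L)·2.5·L^(-1/2) = 9.5 gives L = 25.

L* = 25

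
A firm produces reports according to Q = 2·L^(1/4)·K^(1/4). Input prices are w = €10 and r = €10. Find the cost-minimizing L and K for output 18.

L* = 81, K* = 81

Cost minimization requires the marginal rate of technical substitution to equal the input-price ratio: MP_L/MP_K = w/r.
Here MP_L/MP_K = (1/4)·(K/L)/(1/4) = (K/L). Setting this equal to 10/10 = 1 gives K = L.
Substituting into Q = 18: 2·L^(1/4)·(L)^(1/4) = 18.
Solving, L = 81 and K = 81.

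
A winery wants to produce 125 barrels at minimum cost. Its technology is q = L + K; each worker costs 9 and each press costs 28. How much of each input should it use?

L* = 125, K* = 0

The inputs are perfect substitutes, so the firm uses whichever has the lower cost per unit of output.
Cost per unit of output via L is 9; via K it is 28. L is cheaper.
Producing q = 125 with L alone: L = 125, K = 0.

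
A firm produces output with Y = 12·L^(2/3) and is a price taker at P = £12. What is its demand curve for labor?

MP_L = (2/3)·12·L^(-1/3) = 8·L^(-1/3).
Setting P·MP_L = w: 96·L^(-1/3) = w.
Solving for L: L^(-1/3) = w/96, so L = (96/w)^(3).

L(w) = 884736/w³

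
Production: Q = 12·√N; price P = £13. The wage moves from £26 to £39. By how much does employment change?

From P·MP_N = w with MP_N = 6·N^(-1/2), the labor demand is N(w) = (78/w)^(2).
At w = 26: N = 9. At w = 39: N = 4.
ΔN = 4 − 9 = -5.

ΔN = -5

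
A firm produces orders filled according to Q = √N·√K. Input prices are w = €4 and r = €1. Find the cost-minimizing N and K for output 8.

Cost minimization requires the marginal rate of technical substitution to equal the input-price ratio: MP_N/MP_K = w/r.
Here MP_N/MP_K = (1/2)·(K/N)/(1/2) = (K/N). Setting this equal to 4/1 = 4 gives K = 4N.
Substituting into Q = 8: N^(1/2)·(4N)^(1/2) = 8.
Solving, N = 4 and K = 16.

N* = 4, K* = 16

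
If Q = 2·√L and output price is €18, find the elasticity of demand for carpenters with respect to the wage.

ε = -2

MP_L = (1/2)·2·L^(-1/2), so P·MP_L = w gives 18·L^(-1/2) = w.
Solving, L(w) = (18/w)^(2). This is a constant-elasticity form: L ∝ w^(−2), so ε = −2.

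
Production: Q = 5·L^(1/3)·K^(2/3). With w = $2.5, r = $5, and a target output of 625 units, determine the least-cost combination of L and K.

Cost minimization requires the marginal rate of technical substitution to equal the input-price ratio: MP_L/MP_K = w/r.
Here MP_L/MP_K = (1/3)·(K/L)/(2/3) = 0.5·(K/L). Setting this equal to 2.5/5 = 0.5 gives K = L.
Substituting into Q = 625: 5·L^(1/3)·(L)^(2/3) = 625.
Solving, L = 125 and K = 125.

L* = 125, K* = 125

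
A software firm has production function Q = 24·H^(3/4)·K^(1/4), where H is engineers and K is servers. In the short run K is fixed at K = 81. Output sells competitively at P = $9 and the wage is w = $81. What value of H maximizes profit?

H* = 1296

With K = 81, MP_H = (3/4)·24·H^(-1/4)·81^(1/4) = 54·H^(-1/4).
Profit maximization for a price taker requires P·MP_H = w: 9·54·H^(-1/4) = 81.
So H^(-1/4) = 1/6, which gives H = 1296.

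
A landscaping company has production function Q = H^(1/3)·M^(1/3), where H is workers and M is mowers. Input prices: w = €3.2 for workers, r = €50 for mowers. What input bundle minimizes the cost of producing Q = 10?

H* = 125, M* = 8

Cost minimization requires the marginal rate of technical substitution to equal the input-price ratio: MP_H/MP_M = w/r.
Here MP_H/MP_M = (1/3)·(M/H)/(1/3) = (M/H). Setting this equal to 3.2/50 = 0.064 gives M = 0.064H.
Substituting into Q = 10: H^(1/3)·(0.064H)^(1/3) = 10.
Solving, H = 125 and M = 8.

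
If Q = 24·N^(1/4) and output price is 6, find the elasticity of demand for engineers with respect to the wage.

MP_N = (1/4)·24·N^(-3/4), so P·MP_N = w gives 36·N^(-3/4) = w.
Solving, N(w) = (36/w)^(4/3). This is a constant-elasticity form: N ∝ w^(−4/3), so ε = −4/3.

ε = -4/3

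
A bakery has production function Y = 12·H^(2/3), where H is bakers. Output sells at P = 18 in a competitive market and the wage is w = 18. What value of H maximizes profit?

H* = 512

MP_H = (2/3)·12·H^(-1/3) = 8·H^(-1/3).
Profit maximization for a price taker requires P·MP_H = w: 18·8·H^(-1/3) = 18.
So H^(-1/3) = 0.125, which gives H = 512.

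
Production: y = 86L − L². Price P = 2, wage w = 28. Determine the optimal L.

The marginal product of L is MP_L = 86 − 2L.
A price-taking firm hires until the value of the marginal product equals the wage: P·MP_L = w, so 2·(86 − 2L) = 28.
Then 86 − 2L = 14, giving L = 36.

L* = 36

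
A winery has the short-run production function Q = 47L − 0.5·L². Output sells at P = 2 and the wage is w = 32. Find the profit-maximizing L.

The marginal product of L is MP_L = 47 − L.
A price-taking firm hires until the value of the marginal product equals the wage: P·MP_L = w, so 2·(47 − L) = 32.
Then 47 − L = 16, giving L = 31.

L* = 31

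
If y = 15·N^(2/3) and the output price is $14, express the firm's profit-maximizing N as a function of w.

MP_N = (2/3)·15·N^(-1/3) = 10·N^(-1/3).
Setting P·MP_N = w: 140·N^(-1/3) = w.
Solving for N: N^(-1/3) = w/140, so N = (140/w)^(3).

N(w) = 2744000/w³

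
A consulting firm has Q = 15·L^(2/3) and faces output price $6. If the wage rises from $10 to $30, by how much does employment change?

From P·MP_L = w with MP_L = 10·L^(-1/3), the labor demand is L(w) = (60/w)^(3).
At w = 10: L = 216. At w = 30: L = 8.
ΔL = 8 − 216 = -208.

ΔL = -208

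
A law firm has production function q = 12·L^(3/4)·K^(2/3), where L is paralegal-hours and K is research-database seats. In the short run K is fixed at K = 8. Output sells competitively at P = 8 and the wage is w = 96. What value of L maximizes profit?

With K = 8, MP_L = (3/4)·12·L^(-1/4)·8^(2/3) = 36·L^(-1/4).
Profit maximization for a price taker requires P·MP_L = w: 8·36·L^(-1/4) = 96.
So L^(-1/4) = 1/3, which gives L = 81.

L* = 81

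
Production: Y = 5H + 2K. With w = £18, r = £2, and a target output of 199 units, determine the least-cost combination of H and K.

H* = 0, K* = 99.5

The inputs are perfect substitutes, so the firm uses whichever has the lower cost per unit of output.
Cost per unit of output via H is w/5 = 3.6; via K it is r/2 = 1. K is cheaper.
Producing Y = 199 with K alone: H = 0, K = 99.5.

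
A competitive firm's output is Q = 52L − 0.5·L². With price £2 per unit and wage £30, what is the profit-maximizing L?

The marginal product of L is MP_L = 52 − L.
A price-taking firm hires until the value of the marginal product equals the wage: P·MP_L = w, so 2·(52 − L) = 30.
Then 52 − L = 15, giving L = 37.

L* = 37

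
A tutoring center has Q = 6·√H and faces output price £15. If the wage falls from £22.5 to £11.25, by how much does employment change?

From P·MP_H = w with MP_H = 3·H^(-1/2), the labor demand is H(w) = (45/w)^(2).
At w = 22.5: H = 4. At w = 11.25: H = 16.
ΔH = 16 − 4 = 12.

ΔH = 12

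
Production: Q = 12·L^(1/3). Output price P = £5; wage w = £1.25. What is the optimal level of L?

MP_L = (1/3)·12·L^(-2/3) = 4·L^(-2/3).
Profit maximization for a price taker requires P·MP_L = w: 5·4·L^(-2/3) = 1.25.
So L^(-2/3) = 0.0625, which gives L = 64.

L* = 64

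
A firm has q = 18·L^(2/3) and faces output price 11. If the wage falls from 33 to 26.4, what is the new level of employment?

From P·MP_L = w with MP_L = 12·L^(-1/3), the labor demand is L(w) = (132/w)^(3).
At w = 33: L = 64. At w = 26.4: L = 125.

L* = 125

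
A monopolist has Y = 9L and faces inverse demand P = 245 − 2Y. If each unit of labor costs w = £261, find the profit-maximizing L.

L* = 6

Marginal revenue from the inverse demand is MR = 245 − 4Y.
The marginal product is MP_L = 9.
A monopolist hires until marginal revenue product equals the wage: MR·MP_L = w.
(245 − 36L)·9 = 261, so L = 6.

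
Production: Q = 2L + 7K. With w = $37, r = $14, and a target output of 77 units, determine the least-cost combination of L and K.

L* = 0, K* = 11

The inputs are perfect substitutes, so the firm uses whichever has the lower cost per unit of output.
Cost per unit of output via L is w/2 = 18.5; via K it is r/7 = 2. K is cheaper.
Producing Q = 77 with K alone: L = 0, K = 11.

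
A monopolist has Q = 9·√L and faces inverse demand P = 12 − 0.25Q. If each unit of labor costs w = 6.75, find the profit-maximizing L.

L* = 4

Marginal revenue from the inverse demand is MR = 12 − 0.5Q.
The marginal product is MP_L = 4.5·L^(-1/2).
A monopolist hires until marginal revenue product equals the wage: MR·MP_L = w.
At L, Q = 9·√L. Substituting and solving: (12 − 4.5·√L)·4.5·L^(-1/2) = 6.75 gives L = 4.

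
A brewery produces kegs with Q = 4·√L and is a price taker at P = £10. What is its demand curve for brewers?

L(w) = 400/w²

MP_L = (1/2)·4·L^(-1/2) = 2·L^(-1/2).
Setting P·MP_L = w: 20·L^(-1/2) = w.
Solving for L: L^(-1/2) = w/20, so L = (20/w)^(2).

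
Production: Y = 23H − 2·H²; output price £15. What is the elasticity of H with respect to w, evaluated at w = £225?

ε = -1.875

From P·MP_H = w with MP_H = 23 − 4H, labor demand is H(w) = (23 − w/15)/4.
dH/dw = −1/(60) = -1/60.
At w = 225, H = 2, so ε = (dH/dw)·(w/H) = (-1/60)·(225/2) = -1.875.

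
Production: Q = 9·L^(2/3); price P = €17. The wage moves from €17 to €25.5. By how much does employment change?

From P·MP_L = w with MP_L = 6·L^(-1/3), the labor demand is L(w) = (102/w)^(3).
At w = 17: L = 216. At w = 25.5: L = 64.
ΔL = 64 − 216 = -152.

ΔL = -152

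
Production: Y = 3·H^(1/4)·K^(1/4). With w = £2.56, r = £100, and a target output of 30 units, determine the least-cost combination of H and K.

H* = 625, K* = 16

Cost minimization requires the marginal rate of technical substitution to equal the input-price ratio: MP_H/MP_K = w/r.
Here MP_H/MP_K = (1/4)·(K/H)/(1/4) = (K/H). Setting this equal to 2.56/100 = 0.0256 gives K = 0.0256H.
Substituting into Y = 30: 3·H^(1/4)·(0.0256H)^(1/4) = 30.
Solving, H = 625 and K = 16.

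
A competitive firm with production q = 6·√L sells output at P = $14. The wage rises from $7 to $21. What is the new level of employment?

L* = 4

From P·MP_L = w with MP_L = 3·L^(-1/2), the labor demand is L(w) = (42/w)^(2).
At w = 7: L = 36. At w = 21: L = 4.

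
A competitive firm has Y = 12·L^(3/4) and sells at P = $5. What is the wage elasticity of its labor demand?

ε = -4

MP_L = (3/4)·12·L^(-1/4), so P·MP_L = w gives 45·L^(-1/4) = w.
Solving, L(w) = (45/w)^(4). This is a constant-elasticity form: L ∝ w^(−4), so ε = −4.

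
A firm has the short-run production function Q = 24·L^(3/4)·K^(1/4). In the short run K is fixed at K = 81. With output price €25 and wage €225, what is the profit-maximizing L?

L* = 1296

With K = 81, MP_L = (3/4)·24·L^(-1/4)·81^(1/4) = 54·L^(-1/4).
Profit maximization for a price taker requires P·MP_L = w: 25·54·L^(-1/4) = 225.
So L^(-1/4) = 1/6, which gives L = 1296.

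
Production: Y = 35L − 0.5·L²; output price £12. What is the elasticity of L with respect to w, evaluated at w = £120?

From P·MP_L = w with MP_L = 35 − L, labor demand is L(w) = 35 − w/12.
dL/dw = −1/(12) = -1/12.
At w = 120, L = 25, so ε = (dL/dw)·(w/L) = (-1/12)·(120/25) = -0.4.

ε = -0.4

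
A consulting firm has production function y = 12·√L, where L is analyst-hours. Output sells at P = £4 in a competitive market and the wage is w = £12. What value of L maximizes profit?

L* = 4

MP_L = (1/2)·12·L^(-1/2) = 6·L^(-1/2).
Profit maximization for a price taker requires P·MP_L = w: 4·6·L^(-1/2) = 12.
So L^(-1/2) = 0.5, which gives L = 4.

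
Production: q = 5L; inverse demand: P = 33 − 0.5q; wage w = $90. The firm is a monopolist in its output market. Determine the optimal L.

Marginal revenue from the inverse demand is MR = 33 − q.
The marginal product is MP_L = 5.
A monopolist hires until marginal revenue product equals the wage: MR·MP_L = w.
(33 − 5L)·5 = 90, so L = 3.

L* = 3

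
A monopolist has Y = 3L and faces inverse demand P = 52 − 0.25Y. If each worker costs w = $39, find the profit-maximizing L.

Marginal revenue from the inverse demand is MR = 52 − 0.5Y.
The marginal product is MP_L = 3.
A monopolist hires until marginal revenue product equals the wage: MR·MP_L = w.
(52 − 1.5L)·3 = 39, so L = 26.

L* = 26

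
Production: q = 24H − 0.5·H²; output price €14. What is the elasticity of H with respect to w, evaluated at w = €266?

ε = -3.8

From P·MP_H = w with MP_H = 24 − H, labor demand is H(w) = 24 − w/14.
dH/dw = −1/(14) = -1/14.
At w = 266, H = 5, so ε = (dH/dw)·(w/H) = (-1/14)·(266/5) = -3.8.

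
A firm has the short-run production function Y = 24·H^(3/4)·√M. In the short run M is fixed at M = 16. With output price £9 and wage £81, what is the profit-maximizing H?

H* = 4096

With M = 16, MP_H = (3/4)·24·H^(-1/4)·16^(1/2) = 72·H^(-1/4).
Profit maximization for a price taker requires P·MP_H = w: 9·72·H^(-1/4) = 81.
So H^(-1/4) = 0.125, which gives H = 4096.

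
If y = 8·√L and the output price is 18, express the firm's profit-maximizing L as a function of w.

L(w) = 5184/w²

MP_L = (1/2)·8·L^(-1/2) = 4·L^(-1/2).
Setting P·MP_L = w: 72·L^(-1/2) = w.
Solving for L: L^(-1/2) = w/72, so L = (72/w)^(2).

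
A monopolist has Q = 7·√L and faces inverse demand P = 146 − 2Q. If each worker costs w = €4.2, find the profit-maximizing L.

L* = 25

Marginal revenue from the inverse demand is MR = 146 − 4Q.
The marginal product is MP_L = 3.5·L^(-1/2).
A monopolist hires until marginal revenue product equals the wage: MR·MP_L = w.
At L, Q = 7·√L. Substituting and solving: (146 − 28·√L)·3.5·L^(-1/2) = 4.2 gives L = 25.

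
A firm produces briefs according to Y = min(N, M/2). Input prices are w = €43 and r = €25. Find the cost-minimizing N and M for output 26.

N* = 26, M* = 52

With a fixed-proportions technology, the cost-minimizing bundle uses no slack in either input: N = M/2 = Y.
So N = 26 and M = 2·26 = 52.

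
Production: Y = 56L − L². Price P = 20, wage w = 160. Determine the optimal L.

The marginal product of L is MP_L = 56 − 2L.
A price-taking firm hires until the value of the marginal product equals the wage: P·MP_L = w, so 20·(56 − 2L) = 160.
Then 56 − 2L = 8, giving L = 24.

L* = 24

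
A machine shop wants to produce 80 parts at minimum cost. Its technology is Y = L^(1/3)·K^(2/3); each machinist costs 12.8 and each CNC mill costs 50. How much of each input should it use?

Cost minimization requires the marginal rate of technical substitution to equal the input-price ratio: MP_L/MP_K = w/r.
Here MP_L/MP_K = (1/3)·(K/L)/(2/3) = 0.5·(K/L). Setting this equal to 12.8/50 = 0.256 gives K = 0.512L.
Substituting into Y = 80: L^(1/3)·(0.512L)^(2/3) = 80.
Solving, L = 125 and K = 64.

L* = 125, K* = 64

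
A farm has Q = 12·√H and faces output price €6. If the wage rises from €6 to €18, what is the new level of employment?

H* = 4

From P·MP_H = w with MP_H = 6·H^(-1/2), the labor demand is H(w) = (36/w)^(2).
At w = 6: H = 36. At w = 18: H = 4.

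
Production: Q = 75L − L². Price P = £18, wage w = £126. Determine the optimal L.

The marginal product of L is MP_L = 75 − 2L.
A price-taking firm hires until the value of the marginal product equals the wage: P·MP_L = w, so 18·(75 − 2L) = 126.
Then 75 − 2L = 7, giving L = 34.

L* = 34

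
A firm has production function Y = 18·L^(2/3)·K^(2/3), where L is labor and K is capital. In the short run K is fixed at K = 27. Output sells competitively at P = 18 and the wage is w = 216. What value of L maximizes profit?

L* = 729

With K = 27, MP_L = (2/3)·18·L^(-1/3)·27^(2/3) = 108·L^(-1/3).
Profit maximization for a price taker requires P·MP_L = w: 18·108·L^(-1/3) = 216.
So L^(-1/3) = 1/9, which gives L = 729.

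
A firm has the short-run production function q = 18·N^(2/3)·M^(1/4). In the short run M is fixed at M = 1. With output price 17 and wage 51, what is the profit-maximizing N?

With M = 1, MP_N = (2/3)·18·N^(-1/3)·1^(1/4) = 12·N^(-1/3).
Profit maximization for a price taker requires P·MP_N = w: 17·12·N^(-1/3) = 51.
So N^(-1/3) = 0.25, which gives N = 64.

N* = 64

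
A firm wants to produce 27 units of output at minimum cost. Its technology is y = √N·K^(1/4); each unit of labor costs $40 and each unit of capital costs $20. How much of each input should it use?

Cost minimization requires the marginal rate of technical substitution to equal the input-price ratio: MP_N/MP_K = w/r.
Here MP_N/MP_K = (1/2)·(K/N)/(1/4) = 2·(K/N). Setting this equal to 40/20 = 2 gives K = N.
Substituting into y = 27: N^(1/2)·(N)^(1/4) = 27.
Solving, N = 81 and K = 81.

N* = 81, K* = 81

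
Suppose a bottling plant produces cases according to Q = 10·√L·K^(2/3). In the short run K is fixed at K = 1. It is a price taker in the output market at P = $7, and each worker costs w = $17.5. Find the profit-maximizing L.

L* = 4

With K = 1, MP_L = (1/2)·10·L^(-1/2)·1^(2/3) = 5·L^(-1/2).
Profit maximization for a price taker requires P·MP_L = w: 7·5·L^(-1/2) = 17.5.
So L^(-1/2) = 0.5, which gives L = 4.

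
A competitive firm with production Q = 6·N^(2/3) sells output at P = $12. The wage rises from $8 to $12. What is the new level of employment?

From P·MP_N = w with MP_N = 4·N^(-1/3), the labor demand is N(w) = (48/w)^(3).
At w = 8: N = 216. At w = 12: N = 64.

N* = 64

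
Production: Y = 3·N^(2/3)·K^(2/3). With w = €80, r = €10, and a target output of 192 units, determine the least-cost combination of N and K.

Cost minimization requires the marginal rate of technical substitution to equal the input-price ratio: MP_N/MP_K = w/r.
Here MP_N/MP_K = (2/3)·(K/N)/(2/3) = (K/N). Setting this equal to 80/10 = 8 gives K = 8N.
Substituting into Y = 192: 3·N^(2/3)·(8N)^(2/3) = 192.
Solving, N = 8 and K = 64.

N* = 8, K* = 64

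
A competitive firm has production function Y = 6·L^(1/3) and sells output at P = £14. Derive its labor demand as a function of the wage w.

MP_L = (1/3)·6·L^(-2/3) = 2·L^(-2/3).
Setting P·MP_L = w: 28·L^(-2/3) = w.
Solving for L: L^(-2/3) = w/28, so L = (28/w)^(3/2).

L(w) = (28/w)^(3/2)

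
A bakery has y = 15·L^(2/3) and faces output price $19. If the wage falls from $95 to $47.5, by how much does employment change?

From P·MP_L = w with MP_L = 10·L^(-1/3), the labor demand is L(w) = (190/w)^(3).
At w = 95: L = 8. At w = 47.5: L = 64.
ΔL = 64 − 8 = 56.

ΔL = 56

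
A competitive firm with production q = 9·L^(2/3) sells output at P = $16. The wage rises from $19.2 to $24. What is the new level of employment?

From P·MP_L = w with MP_L = 6·L^(-1/3), the labor demand is L(w) = (96/w)^(3).
At w = 19.2: L = 125. At w = 24: L = 64.

L* = 64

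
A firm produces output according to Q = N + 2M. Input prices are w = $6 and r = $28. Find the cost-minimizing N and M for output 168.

The inputs are perfect substitutes, so the firm uses whichever has the lower cost per unit of output.
Cost per unit of output via N is 6; via M it is 14. N is cheaper.
Producing Q = 168 with N alone: N = 168, M = 0.

N* = 168, M* = 0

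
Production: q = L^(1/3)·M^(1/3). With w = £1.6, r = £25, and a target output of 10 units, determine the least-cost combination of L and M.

L* = 125, M* = 8

Cost minimization requires the marginal rate of technical substitution to equal the input-price ratio: MP_L/MP_M = w/r.
Here MP_L/MP_M = (1/3)·(M/L)/(1/3) = (M/L). Setting this equal to 1.6/25 = 0.064 gives M = 0.064L.
Substituting into q = 10: L^(1/3)·(0.064L)^(1/3) = 10.
Solving, L = 125 and M = 8.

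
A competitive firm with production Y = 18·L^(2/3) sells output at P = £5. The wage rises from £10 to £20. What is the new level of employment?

From P·MP_L = w with MP_L = 12·L^(-1/3), the labor demand is L(w) = (60/w)^(3).
At w = 10: L = 216. At w = 20: L = 27.

L* = 27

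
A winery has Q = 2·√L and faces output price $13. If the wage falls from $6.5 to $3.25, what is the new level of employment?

From P·MP_L = w with MP_L = L^(-1/2), the labor demand is L(w) = (13/w)^(2).
At w = 6.5: L = 4. At w = 3.25: L = 16.

L* = 16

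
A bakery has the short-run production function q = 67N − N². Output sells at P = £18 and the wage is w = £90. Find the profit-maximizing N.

N* = 31

The marginal product of N is MP_N = 67 − 2N.
A price-taking firm hires until the value of the marginal product equals the wage: P·MP_N = w, so 18·(67 − 2N) = 90.
Then 67 − 2N = 5, giving N = 31.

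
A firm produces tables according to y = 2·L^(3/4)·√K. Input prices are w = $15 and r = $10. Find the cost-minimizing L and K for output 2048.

Cost minimization requires the marginal rate of technical substitution to equal the input-price ratio: MP_L/MP_K = w/r.
Here MP_L/MP_K = (3/4)·(K/L)/(1/2) = 1.5·(K/L). Setting this equal to 15/10 = 1.5 gives K = L.
Substituting into y = 2048: 2·L^(3/4)·(L)^(1/2) = 2048.
Solving, L = 256 and K = 256.

L* = 256, K* = 256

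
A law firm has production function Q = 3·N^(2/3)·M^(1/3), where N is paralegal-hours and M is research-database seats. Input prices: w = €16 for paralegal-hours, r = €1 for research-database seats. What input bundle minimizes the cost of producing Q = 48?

Cost minimization requires the marginal rate of technical substitution to equal the input-price ratio: MP_N/MP_M = w/r.
Here MP_N/MP_M = (2/3)·(M/N)/(1/3) = 2·(M/N). Setting this equal to 16/1 = 16 gives M = 8N.
Substituting into Q = 48: 3·N^(2/3)·(8N)^(1/3) = 48.
Solving, N = 8 and M = 64.

N* = 8, M* = 64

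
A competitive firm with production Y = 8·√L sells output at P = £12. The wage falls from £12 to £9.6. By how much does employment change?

From P·MP_L = w with MP_L = 4·L^(-1/2), the labor demand is L(w) = (48/w)^(2).
At w = 12: L = 16. At w = 9.6: L = 25.
ΔL = 25 − 16 = 9.

ΔL = 9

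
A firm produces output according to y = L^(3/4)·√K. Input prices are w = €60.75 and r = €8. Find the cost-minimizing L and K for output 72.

Cost minimization requires the marginal rate of technical substitution to equal the input-price ratio: MP_L/MP_K = w/r.
Here MP_L/MP_K = (3/4)·(K/L)/(1/2) = 1.5·(K/L). Setting this equal to 60.75/8 = 7.59375 gives K = 5.0625L.
Substituting into y = 72: L^(3/4)·(5.0625L)^(1/2) = 72.
Solving, L = 16 and K = 81.

L* = 16, K* = 81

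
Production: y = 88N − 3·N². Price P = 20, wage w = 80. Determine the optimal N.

N* = 14

The marginal product of N is MP_N = 88 − 6N.
A price-taking firm hires until the value of the marginal product equals the wage: P·MP_N = w, so 20·(88 − 6N) = 80.
Then 88 − 6N = 4, giving N = 14.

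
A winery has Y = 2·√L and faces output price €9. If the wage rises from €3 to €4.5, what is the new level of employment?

From P·MP_L = w with MP_L = L^(-1/2), the labor demand is L(w) = (9/w)^(2).
At w = 3: L = 9. At w = 4.5: L = 4.

L* = 4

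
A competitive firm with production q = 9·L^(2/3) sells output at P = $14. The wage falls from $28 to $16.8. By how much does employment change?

ΔL = 98

From P·MP_L = w with MP_L = 6·L^(-1/3), the labor demand is L(w) = (84/w)^(3).
At w = 28: L = 27. At w = 16.8: L = 125.
ΔL = 125 − 27 = 98.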